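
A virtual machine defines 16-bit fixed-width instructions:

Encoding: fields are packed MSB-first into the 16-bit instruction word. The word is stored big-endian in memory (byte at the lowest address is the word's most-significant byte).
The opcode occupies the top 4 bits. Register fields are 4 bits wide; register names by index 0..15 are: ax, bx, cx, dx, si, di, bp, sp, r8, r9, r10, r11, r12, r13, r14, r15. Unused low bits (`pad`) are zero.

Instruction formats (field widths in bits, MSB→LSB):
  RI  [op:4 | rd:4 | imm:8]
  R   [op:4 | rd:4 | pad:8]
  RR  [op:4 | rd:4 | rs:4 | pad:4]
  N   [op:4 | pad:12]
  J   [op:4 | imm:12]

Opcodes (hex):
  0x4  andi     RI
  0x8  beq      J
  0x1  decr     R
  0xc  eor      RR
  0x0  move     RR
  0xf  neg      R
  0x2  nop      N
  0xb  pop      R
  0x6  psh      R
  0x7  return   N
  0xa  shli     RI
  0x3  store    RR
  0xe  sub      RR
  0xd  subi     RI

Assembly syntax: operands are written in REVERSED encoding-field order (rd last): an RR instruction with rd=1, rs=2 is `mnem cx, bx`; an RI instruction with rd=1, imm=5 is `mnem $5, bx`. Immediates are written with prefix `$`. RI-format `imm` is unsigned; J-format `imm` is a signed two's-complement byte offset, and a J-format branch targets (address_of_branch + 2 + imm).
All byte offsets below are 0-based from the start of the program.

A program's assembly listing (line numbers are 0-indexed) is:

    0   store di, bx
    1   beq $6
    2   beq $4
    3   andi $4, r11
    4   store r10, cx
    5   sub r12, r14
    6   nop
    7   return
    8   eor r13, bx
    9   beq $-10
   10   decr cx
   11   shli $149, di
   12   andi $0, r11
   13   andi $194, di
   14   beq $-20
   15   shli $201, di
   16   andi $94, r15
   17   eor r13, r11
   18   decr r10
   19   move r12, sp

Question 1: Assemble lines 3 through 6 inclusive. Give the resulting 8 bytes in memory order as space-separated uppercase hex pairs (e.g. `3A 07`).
4B 04 32 A0 EE C0 20 00

3. andi fields op=0x4:4|rd=11:4|imm=4:8 → word 4b04h → 4b 04
4. store fields op=0x3:4|rd=2:4|rs=10:4|pad=0:4 → word 32a0h → 32 a0
5. sub fields op=0xe:4|rd=14:4|rs=12:4|pad=0:4 → word eec0h → ee c0
6. nop fields op=0x2:4|pad=0:12 → word 2000h → 20 00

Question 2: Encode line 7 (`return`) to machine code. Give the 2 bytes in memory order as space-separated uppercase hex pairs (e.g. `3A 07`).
70 00

line 7 (return): pack op=0x7:4|pad=0:12 = 0x7000; big→ 70 00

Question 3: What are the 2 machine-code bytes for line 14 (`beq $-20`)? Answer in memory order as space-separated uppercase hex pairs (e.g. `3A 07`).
line 14 (beq): pack op=0x8:4|imm=-20:12 = 0x8fec; big→ 8f ec

8F EC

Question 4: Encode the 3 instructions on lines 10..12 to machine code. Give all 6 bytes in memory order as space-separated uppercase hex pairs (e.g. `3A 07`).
12 00 A5 95 4B 00

L10: decr op=0x1:4|rd=2:4|pad=0:8 ⇒ 0x1200 ⇒ big 12 00
L11: shli op=0xa:4|rd=5:4|imm=149:8 ⇒ 0xa595 ⇒ big a5 95
L12: andi op=0x4:4|rd=11:4|imm=0:8 ⇒ 0x4b00 ⇒ big 4b 00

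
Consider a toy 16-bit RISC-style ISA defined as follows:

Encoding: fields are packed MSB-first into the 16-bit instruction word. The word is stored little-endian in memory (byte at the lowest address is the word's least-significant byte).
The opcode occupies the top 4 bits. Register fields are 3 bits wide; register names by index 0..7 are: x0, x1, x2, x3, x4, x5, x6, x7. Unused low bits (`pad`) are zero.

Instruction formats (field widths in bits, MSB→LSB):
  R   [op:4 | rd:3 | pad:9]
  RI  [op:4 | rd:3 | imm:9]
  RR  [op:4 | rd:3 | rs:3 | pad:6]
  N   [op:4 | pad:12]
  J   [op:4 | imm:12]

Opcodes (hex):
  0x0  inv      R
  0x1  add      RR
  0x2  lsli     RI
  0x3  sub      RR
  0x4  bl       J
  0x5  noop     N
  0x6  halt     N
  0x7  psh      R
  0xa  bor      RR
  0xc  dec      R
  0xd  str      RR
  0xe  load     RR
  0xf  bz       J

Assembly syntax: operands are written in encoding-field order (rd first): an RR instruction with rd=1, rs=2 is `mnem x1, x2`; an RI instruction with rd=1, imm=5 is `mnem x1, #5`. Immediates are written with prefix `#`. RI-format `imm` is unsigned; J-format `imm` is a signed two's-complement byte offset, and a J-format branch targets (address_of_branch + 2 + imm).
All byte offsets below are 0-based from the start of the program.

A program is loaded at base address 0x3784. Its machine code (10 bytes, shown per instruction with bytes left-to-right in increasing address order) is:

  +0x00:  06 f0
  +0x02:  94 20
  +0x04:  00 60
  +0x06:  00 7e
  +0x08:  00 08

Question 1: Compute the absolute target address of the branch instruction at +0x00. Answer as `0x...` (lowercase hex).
0x378c

off 0x00: read 06 f0 as little → 0xf006
  top 4b → 0xf → bz [J]
  imm: (w>>0)&0xfff=0x6 → #6
  target = base 0x3784 + off 0x00 + 2 + imm 6 = 0x378c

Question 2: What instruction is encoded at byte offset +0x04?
[04] 00 60 → 0x6000
  op=0x6000>>12=0x6 ⇒ halt (N)

halt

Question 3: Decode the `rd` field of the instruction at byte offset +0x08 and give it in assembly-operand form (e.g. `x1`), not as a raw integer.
x4

off 0x08: read 00 08 as little → 0x0800
  top 4b → 0x0 → inv [R]
  rd: (w>>9)&0x7=0x4 → x4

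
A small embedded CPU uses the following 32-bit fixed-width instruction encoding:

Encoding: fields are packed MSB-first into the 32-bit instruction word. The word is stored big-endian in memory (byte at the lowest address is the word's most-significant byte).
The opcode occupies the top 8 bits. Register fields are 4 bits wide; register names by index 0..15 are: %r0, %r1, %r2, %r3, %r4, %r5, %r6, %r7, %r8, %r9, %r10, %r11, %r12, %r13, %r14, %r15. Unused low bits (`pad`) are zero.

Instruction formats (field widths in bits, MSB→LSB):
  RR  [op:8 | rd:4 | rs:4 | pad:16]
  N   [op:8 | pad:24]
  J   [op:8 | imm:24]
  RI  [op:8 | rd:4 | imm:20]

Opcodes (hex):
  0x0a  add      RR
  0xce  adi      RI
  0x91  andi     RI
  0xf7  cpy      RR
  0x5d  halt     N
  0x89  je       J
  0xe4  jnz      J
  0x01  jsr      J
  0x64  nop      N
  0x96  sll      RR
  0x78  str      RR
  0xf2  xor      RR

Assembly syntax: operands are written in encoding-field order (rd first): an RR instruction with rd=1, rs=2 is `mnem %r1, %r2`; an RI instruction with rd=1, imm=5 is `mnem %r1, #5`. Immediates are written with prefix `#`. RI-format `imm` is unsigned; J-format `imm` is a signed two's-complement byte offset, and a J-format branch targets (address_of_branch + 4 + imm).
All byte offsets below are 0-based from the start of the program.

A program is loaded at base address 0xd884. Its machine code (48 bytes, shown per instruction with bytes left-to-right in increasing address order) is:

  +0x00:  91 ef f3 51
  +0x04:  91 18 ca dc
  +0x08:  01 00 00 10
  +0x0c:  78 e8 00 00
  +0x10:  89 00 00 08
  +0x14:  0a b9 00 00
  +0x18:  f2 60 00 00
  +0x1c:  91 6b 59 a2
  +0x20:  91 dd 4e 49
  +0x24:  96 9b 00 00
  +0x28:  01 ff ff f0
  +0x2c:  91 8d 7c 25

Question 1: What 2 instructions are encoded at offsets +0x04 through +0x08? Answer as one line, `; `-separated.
andi %r1, #576220; jsr #16

+0x04: 91 18 ca dc ⇒ word 0x9118cadc (big)
  op=0x9118cadc>>24=0x91 ⇒ andi (RI)
  [23:20] rd=1 = %r1
  [19:0] imm=576220 = #576220
+0x08: 01 00 00 10 ⇒ word 0x01000010 (big)
  op=0x01000010>>24=0x1 ⇒ jsr (J)
  [23:0] imm=16 = #16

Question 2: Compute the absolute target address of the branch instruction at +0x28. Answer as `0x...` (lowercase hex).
+0x28: 01 ff ff f0 ⇒ word 0x01fffff0 (big)
  opcode bits[31:24]=0x1: jsr/J
  imm@[23:0]=0xfffff0 (s24→-16) ⇒ #-16
  target = base 0xd884 + off 0x28 + 4 + imm -16 = 0xd8a0

0xd8a0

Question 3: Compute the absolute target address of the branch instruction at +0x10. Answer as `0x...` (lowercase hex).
0xd8a0

@+10  big-endian(89 00 00 08) = 0x89000008
  op=0x89000008>>24=0x89 ⇒ je (J)
  imm@[23:0]=0x8 ⇒ #8
  target = base 0xd884 + off 0x10 + 4 + imm 8 = 0xd8a0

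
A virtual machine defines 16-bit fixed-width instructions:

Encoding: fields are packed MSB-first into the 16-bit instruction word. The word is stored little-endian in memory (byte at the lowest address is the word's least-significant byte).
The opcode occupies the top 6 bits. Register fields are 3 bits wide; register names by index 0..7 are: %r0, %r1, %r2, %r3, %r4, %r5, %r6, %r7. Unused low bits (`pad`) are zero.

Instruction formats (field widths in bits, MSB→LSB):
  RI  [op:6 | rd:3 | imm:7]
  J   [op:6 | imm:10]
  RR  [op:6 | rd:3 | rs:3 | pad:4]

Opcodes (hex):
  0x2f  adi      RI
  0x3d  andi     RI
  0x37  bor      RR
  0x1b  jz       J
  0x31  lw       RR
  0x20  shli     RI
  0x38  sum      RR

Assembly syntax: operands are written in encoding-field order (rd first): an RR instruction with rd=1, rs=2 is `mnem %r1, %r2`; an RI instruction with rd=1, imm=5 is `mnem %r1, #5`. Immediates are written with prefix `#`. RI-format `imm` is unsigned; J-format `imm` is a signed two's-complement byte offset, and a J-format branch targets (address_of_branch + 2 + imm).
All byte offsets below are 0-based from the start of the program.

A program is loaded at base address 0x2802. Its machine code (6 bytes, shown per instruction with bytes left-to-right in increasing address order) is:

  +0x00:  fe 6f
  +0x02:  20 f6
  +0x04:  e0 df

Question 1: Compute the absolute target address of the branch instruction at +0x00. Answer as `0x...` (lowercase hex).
off 0x00: read fe 6f as little → 0x6ffe
  opcode bits[15:10]=0x1b: jz/J
  [9:0] imm=1022 (s10→-2) = #-2
  target = base 0x2802 + off 0x00 + 2 + imm -2 = 0x2802

0x2802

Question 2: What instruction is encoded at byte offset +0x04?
bor %r7, %r6

[04] e0 df → 0xdfe0
  op=0xdfe0>>10=0x37 ⇒ bor (RR)
  [9:7] rd=7 = %r7
  [6:4] rs=6 = %r6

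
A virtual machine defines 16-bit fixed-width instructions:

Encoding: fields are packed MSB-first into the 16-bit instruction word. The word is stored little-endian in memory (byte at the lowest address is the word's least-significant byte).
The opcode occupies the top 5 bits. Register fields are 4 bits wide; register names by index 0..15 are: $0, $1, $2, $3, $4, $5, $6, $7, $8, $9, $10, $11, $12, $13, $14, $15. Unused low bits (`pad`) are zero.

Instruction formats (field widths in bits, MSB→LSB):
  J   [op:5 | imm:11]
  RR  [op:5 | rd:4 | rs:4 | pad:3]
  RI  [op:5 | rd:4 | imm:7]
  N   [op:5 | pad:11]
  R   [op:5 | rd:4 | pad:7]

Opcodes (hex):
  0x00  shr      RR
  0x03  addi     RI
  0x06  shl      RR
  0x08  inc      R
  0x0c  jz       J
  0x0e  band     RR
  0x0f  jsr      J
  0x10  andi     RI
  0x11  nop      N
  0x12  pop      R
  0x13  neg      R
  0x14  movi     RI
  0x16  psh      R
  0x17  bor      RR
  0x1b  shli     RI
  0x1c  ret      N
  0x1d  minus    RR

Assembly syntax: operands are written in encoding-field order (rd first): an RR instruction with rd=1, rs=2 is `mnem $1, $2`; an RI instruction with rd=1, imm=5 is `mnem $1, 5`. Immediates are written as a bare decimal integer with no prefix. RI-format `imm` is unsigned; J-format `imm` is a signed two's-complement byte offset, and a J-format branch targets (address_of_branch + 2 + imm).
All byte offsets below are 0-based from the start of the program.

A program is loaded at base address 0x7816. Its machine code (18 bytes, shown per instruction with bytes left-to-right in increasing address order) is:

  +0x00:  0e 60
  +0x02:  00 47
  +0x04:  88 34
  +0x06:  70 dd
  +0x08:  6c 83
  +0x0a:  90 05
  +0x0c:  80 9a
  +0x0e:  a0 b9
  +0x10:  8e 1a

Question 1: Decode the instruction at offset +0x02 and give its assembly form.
inc $14

off 0x02: read 00 47 as little → 0x4700
  top 5b → 0x8 → inc [R]
  rd@[10:7]=0xe ⇒ $14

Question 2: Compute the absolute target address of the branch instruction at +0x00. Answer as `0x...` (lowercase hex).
off 0x00: read 0e 60 as little → 0x600e
  opcode bits[15:11]=0xc: jz/J
  imm@[10:0]=0xe ⇒ 14
  target = base 0x7816 + off 0x00 + 2 + imm 14 = 0x7826

0x7826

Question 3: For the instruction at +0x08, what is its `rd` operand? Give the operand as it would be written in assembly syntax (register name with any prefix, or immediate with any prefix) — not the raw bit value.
$6

@+08  little-endian(6c 83) = 0x836c
  opcode bits[15:11]=0x10: andi/RI
  rd: (w>>7)&0xf=0x6 → $6
  imm: (w>>0)&0x7f=0x6c → 108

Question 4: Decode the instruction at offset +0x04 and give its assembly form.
+0x04: 88 34 ⇒ word 0x3488 (little)
  top 5b → 0x6 → shl [RR]
  [10:7] rd=9 = $9
  [6:3] rs=1 = $1

shl $9, $1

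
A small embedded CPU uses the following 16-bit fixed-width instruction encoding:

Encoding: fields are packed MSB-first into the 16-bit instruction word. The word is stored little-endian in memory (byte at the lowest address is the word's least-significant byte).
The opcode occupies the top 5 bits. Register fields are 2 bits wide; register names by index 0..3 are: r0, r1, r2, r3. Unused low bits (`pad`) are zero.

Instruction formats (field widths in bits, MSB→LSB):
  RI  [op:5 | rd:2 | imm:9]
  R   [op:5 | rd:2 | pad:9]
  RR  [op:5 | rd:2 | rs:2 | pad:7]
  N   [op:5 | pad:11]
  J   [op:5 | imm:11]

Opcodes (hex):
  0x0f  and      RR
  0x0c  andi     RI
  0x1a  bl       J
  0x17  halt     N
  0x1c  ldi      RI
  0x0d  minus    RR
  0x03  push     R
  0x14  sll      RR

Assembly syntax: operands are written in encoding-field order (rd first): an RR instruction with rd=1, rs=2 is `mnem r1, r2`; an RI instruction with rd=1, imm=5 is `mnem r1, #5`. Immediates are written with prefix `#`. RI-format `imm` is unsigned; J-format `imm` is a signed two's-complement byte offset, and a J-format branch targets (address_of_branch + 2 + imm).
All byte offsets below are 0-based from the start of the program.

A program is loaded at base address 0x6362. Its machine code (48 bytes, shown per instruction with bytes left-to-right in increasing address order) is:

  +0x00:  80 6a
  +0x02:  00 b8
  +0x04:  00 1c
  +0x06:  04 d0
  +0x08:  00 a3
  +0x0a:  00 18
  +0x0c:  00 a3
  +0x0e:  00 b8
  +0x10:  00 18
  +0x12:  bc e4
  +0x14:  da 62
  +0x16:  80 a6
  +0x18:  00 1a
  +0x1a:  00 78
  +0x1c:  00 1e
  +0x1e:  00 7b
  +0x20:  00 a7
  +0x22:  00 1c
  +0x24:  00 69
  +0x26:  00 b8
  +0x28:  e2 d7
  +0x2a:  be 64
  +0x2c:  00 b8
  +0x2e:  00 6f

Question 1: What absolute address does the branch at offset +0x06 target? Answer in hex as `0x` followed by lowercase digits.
@+06  little-endian(04 d0) = 0xd004
  op=0xd004>>11=0x1a ⇒ bl (J)
  [10:0] imm=4 = #4
  target = base 0x6362 + off 0x06 + 2 + imm 4 = 0x636e

0x636e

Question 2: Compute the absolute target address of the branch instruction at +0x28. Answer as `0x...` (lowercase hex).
off 0x28: read e2 d7 as little → 0xd7e2
  opcode bits[15:11]=0x1a: bl/J
  [10:0] imm=2018 (s11→-30) = #-30
  target = base 0x6362 + off 0x28 + 2 + imm -30 = 0x636e

0x636e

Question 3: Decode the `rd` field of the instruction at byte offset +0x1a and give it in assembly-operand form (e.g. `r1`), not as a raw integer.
r0

off 0x1a: read 00 78 as little → 0x7800
  op=0x7800>>11=0xf ⇒ and (RR)
  rd: (w>>9)&0x3=0x0 → r0
  rs: (w>>7)&0x3=0x0 → r0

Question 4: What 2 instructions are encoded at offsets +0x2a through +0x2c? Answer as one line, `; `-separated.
andi r2, #190; halt

off 0x2a: read be 64 as little → 0x64be
  op=0x64be>>11=0xc ⇒ andi (RI)
  [10:9] rd=2 = r2
  [8:0] imm=190 = #190
off 0x2c: read 00 b8 as little → 0xb800
  op=0xb800>>11=0x17 ⇒ halt (N)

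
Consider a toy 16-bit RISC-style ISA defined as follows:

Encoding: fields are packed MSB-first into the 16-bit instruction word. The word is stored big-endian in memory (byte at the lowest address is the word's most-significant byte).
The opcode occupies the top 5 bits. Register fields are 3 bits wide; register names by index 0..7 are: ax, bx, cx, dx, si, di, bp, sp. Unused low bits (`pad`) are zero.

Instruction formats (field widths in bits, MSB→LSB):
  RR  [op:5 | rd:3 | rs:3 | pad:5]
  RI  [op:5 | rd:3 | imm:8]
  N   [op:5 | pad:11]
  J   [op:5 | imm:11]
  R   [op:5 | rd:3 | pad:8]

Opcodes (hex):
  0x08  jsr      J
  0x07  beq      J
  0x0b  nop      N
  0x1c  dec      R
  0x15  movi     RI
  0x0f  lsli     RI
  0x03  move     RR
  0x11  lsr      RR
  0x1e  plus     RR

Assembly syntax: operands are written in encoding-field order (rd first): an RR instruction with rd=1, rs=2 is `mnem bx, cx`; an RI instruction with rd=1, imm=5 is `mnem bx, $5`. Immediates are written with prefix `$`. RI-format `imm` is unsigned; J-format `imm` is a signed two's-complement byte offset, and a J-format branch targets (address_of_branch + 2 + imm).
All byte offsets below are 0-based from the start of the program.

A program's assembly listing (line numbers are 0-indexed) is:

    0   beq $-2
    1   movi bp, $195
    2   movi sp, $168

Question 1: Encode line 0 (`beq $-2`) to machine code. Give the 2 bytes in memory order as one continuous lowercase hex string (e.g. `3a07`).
line 0 (beq): pack op=0x7:5|imm=-2:11 = 0x3ffe; big→ 3f fe

3ffe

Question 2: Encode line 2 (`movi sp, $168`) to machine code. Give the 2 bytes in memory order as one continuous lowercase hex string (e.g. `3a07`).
afa8

line 2 (movi): pack op=0x15:5|rd=7:3|imm=168:8 = 0xafa8; big→ af a8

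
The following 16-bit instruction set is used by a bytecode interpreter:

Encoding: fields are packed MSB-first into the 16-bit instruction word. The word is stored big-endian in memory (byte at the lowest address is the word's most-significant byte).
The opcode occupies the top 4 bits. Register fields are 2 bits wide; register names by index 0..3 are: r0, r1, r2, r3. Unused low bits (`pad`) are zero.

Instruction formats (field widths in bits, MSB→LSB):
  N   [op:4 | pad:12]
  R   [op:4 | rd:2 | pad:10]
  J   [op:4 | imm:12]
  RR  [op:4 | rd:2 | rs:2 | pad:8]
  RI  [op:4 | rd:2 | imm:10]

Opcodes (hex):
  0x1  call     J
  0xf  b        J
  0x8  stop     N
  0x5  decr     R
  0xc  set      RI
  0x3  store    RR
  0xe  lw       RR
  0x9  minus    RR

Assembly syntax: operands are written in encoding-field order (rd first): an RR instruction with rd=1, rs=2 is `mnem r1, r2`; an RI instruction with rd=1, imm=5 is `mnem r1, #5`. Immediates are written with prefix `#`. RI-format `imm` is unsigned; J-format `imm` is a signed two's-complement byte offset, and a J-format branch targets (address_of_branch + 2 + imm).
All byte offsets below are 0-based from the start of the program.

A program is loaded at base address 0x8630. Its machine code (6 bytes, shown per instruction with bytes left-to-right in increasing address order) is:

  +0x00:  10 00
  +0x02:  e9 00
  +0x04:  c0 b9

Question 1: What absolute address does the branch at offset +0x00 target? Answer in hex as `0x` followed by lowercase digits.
+0x00: 10 00 ⇒ word 0x1000 (big)
  op=0x1000>>12=0x1 ⇒ call (J)
  [11:0] imm=0 = #0
  target = base 0x8630 + off 0x00 + 2 + imm 0 = 0x8632

0x8632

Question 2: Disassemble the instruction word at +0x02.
@+02  big-endian(e9 00) = 0xe900
  opcode bits[15:12]=0xe: lw/RR
  [11:10] rd=2 = r2
  [9:8] rs=1 = r1

lw r2, r1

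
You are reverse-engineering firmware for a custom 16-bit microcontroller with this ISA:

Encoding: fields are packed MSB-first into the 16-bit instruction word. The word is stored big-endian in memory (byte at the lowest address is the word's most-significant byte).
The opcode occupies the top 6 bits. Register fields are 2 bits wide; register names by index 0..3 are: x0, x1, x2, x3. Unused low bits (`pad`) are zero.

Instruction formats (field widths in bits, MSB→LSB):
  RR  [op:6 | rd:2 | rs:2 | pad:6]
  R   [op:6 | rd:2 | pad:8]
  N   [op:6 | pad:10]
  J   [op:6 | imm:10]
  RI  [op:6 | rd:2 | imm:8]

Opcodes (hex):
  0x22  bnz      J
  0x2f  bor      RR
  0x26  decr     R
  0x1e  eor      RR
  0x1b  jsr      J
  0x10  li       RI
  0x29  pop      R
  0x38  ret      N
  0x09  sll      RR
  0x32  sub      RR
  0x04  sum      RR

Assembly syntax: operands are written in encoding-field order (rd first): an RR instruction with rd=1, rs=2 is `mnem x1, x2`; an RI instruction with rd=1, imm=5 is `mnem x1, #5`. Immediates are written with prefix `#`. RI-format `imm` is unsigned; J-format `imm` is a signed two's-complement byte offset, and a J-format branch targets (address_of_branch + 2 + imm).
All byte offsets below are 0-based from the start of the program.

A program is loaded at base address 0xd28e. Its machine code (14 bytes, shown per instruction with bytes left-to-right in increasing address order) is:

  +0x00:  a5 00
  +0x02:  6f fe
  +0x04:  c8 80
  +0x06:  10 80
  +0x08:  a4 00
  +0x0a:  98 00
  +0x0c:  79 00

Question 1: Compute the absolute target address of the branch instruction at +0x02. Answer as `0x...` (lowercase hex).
0xd290

off 0x02: read 6f fe as big → 0x6ffe
  opcode bits[15:10]=0x1b: jsr/J
  imm@[9:0]=0x3fe (s10→-2) ⇒ #-2
  target = base 0xd28e + off 0x02 + 2 + imm -2 = 0xd290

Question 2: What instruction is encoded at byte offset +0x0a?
+0x0a: 98 00 ⇒ word 0x9800 (big)
  top 6b → 0x26 → decr [R]
  rd@[9:8]=0x0 ⇒ x0

decr x0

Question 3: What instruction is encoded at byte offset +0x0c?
off 0x0c: read 79 00 as big → 0x7900
  opcode bits[15:10]=0x1e: eor/RR
  rd@[9:8]=0x1 ⇒ x1
  rs@[7:6]=0x0 ⇒ x0

eor x1, x0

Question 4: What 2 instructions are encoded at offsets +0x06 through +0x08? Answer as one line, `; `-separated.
off 0x06: read 10 80 as big → 0x1080
  opcode bits[15:10]=0x4: sum/RR
  rd@[9:8]=0x0 ⇒ x0
  rs@[7:6]=0x2 ⇒ x2
off 0x08: read a4 00 as big → 0xa400
  opcode bits[15:10]=0x29: pop/R
  rd@[9:8]=0x0 ⇒ x0

sum x0, x2; pop x0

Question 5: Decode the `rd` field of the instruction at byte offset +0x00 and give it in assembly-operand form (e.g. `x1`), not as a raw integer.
[00] a5 00 → 0xa500
  opcode bits[15:10]=0x29: pop/R
  rd: (w>>8)&0x3=0x1 → x1

x1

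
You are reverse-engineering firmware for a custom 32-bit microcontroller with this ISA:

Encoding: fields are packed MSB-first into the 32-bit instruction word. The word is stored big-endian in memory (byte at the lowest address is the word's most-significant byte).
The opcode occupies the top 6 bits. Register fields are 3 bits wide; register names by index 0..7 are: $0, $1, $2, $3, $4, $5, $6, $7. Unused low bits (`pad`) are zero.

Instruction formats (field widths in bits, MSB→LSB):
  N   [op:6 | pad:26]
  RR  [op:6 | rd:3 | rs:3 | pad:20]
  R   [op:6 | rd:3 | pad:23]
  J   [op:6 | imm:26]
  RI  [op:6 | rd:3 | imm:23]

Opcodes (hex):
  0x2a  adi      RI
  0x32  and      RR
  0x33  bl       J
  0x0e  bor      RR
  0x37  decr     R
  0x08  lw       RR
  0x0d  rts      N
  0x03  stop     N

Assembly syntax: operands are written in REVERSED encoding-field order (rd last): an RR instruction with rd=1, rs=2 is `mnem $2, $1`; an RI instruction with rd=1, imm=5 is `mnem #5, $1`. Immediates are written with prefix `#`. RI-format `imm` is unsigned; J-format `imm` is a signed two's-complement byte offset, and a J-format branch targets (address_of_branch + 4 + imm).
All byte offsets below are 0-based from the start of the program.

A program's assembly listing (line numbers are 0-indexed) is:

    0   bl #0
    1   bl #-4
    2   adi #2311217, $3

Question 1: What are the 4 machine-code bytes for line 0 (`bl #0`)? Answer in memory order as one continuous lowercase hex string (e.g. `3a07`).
L0: bl op=0x33:6|imm=0:26 ⇒ 0xcc000000 ⇒ big cc 00 00 00

cc000000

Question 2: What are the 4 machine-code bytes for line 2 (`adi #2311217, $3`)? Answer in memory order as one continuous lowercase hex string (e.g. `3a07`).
L2: adi op=0x2a:6|rd=3:3|imm=2311217:23 ⇒ 0xa9a34431 ⇒ big a9 a3 44 31

a9a34431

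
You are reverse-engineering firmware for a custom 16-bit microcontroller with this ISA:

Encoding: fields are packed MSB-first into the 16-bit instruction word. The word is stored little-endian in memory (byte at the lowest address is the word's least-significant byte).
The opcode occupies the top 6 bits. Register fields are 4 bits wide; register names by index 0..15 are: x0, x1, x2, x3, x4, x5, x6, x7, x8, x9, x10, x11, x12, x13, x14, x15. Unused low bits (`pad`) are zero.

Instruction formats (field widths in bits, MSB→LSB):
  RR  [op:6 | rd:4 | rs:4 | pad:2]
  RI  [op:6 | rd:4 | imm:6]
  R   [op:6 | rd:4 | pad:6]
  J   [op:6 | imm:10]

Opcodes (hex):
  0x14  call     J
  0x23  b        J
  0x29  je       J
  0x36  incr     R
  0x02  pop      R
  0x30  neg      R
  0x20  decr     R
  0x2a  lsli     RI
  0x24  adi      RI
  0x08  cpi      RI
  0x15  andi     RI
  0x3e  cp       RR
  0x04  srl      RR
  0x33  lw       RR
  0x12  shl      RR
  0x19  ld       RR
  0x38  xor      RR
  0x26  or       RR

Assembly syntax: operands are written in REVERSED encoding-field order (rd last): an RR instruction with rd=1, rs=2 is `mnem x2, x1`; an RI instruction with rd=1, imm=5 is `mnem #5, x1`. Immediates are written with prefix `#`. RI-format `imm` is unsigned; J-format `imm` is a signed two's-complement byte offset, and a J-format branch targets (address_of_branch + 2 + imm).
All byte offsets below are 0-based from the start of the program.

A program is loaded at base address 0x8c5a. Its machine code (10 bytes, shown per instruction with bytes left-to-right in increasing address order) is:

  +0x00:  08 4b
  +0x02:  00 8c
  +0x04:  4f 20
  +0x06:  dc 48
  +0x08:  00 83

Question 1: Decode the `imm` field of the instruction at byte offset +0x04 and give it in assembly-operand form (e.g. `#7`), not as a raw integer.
@+04  little-endian(4f 20) = 0x204f
  top 6b → 0x8 → cpi [RI]
  rd: (w>>6)&0xf=0x1 → x1
  imm: (w>>0)&0x3f=0xf → #15

#15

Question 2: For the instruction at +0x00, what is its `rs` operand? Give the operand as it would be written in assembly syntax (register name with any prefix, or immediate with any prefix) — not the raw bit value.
@+00  little-endian(08 4b) = 0x4b08
  op=0x4b08>>10=0x12 ⇒ shl (RR)
  [9:6] rd=12 = x12
  [5:2] rs=2 = x2

x2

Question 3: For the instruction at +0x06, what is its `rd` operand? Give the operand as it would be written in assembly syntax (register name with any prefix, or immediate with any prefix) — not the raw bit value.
x3

@+06  little-endian(dc 48) = 0x48dc
  opcode bits[15:10]=0x12: shl/RR
  rd: (w>>6)&0xf=0x3 → x3
  rs: (w>>2)&0xf=0x7 → x7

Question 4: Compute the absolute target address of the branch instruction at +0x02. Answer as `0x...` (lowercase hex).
@+02  little-endian(00 8c) = 0x8c00
  top 6b → 0x23 → b [J]
  [9:0] imm=0 = #0
  target = base 0x8c5a + off 0x02 + 2 + imm 0 = 0x8c5e

0x8c5e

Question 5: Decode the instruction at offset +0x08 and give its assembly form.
off 0x08: read 00 83 as little → 0x8300
  opcode bits[15:10]=0x20: decr/R
  [9:6] rd=12 = x12

decr x12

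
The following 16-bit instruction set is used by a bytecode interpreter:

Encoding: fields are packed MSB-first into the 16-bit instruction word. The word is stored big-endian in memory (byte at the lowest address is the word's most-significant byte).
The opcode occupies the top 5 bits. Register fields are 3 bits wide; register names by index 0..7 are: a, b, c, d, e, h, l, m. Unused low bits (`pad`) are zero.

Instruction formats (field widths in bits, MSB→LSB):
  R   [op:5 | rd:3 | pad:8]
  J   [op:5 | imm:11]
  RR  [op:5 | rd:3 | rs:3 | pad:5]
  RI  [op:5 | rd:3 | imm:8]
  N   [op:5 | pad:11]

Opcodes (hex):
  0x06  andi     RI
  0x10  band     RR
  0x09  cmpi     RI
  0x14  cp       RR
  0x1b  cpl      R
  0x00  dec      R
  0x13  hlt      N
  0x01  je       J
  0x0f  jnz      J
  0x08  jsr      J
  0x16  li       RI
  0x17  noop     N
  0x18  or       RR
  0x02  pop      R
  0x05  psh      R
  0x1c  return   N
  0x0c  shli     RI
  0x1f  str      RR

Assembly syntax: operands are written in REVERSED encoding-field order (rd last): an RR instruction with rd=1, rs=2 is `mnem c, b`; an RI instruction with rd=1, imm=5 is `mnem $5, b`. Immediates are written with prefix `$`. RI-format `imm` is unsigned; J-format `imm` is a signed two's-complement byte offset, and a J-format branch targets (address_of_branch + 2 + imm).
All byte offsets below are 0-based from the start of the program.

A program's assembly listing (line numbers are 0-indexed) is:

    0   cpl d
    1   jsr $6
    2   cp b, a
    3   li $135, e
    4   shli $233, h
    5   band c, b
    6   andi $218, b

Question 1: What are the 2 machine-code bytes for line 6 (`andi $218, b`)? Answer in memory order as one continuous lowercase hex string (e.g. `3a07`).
L6: andi op=0x6:5|rd=1:3|imm=218:8 ⇒ 0x31da ⇒ big 31 da

31da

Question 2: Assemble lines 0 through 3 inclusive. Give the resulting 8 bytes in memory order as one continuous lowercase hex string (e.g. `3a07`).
db004006a020b487

line 0 (cpl): pack op=0x1b:5|rd=3:3|pad=0:8 = 0xdb00; big→ db 00
line 1 (jsr): pack op=0x8:5|imm=6:11 = 0x4006; big→ 40 06
line 2 (cp): pack op=0x14:5|rd=0:3|rs=1:3|pad=0:5 = 0xa020; big→ a0 20
line 3 (li): pack op=0x16:5|rd=4:3|imm=135:8 = 0xb487; big→ b4 87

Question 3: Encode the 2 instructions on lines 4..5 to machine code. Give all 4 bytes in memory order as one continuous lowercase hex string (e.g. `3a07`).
65e98140

L4: shli op=0xc:5|rd=5:3|imm=233:8 ⇒ 0x65e9 ⇒ big 65 e9
L5: band op=0x10:5|rd=1:3|rs=2:3|pad=0:5 ⇒ 0x8140 ⇒ big 81 40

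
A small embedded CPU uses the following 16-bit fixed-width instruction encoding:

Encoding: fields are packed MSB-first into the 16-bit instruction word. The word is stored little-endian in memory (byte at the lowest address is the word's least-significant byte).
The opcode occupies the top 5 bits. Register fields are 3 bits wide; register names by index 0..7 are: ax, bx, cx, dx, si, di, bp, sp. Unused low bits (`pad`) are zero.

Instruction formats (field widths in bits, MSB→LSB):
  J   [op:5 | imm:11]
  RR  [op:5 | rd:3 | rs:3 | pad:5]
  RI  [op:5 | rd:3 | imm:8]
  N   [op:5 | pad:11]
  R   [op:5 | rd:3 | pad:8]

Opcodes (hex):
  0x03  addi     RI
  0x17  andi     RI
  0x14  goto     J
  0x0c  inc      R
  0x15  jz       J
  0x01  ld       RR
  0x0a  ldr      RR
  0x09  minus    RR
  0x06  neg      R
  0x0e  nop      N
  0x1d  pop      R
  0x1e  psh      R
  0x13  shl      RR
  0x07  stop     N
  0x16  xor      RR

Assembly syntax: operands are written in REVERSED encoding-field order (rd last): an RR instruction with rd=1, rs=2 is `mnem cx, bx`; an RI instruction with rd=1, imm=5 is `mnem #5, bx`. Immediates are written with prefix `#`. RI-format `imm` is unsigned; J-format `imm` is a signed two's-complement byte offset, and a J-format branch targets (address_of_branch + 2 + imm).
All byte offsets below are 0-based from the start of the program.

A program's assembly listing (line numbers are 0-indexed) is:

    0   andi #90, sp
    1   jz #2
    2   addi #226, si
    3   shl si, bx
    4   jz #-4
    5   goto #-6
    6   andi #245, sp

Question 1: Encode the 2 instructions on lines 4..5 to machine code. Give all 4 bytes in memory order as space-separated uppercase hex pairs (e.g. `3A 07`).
4. jz fields op=0x15:5|imm=-4:11 → word affch → fc af
5. goto fields op=0x14:5|imm=-6:11 → word a7fah → fa a7

FC AF FA A7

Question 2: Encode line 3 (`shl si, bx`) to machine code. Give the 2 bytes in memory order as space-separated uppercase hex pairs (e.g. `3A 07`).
L3: shl op=0x13:5|rd=1:3|rs=4:3|pad=0:5 ⇒ 0x9980 ⇒ little 80 99

80 99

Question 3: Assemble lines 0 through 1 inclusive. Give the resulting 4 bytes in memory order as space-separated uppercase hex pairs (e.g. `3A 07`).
L0: andi op=0x17:5|rd=7:3|imm=90:8 ⇒ 0xbf5a ⇒ little 5a bf
L1: jz op=0x15:5|imm=2:11 ⇒ 0xa802 ⇒ little 02 a8

5A BF 02 A8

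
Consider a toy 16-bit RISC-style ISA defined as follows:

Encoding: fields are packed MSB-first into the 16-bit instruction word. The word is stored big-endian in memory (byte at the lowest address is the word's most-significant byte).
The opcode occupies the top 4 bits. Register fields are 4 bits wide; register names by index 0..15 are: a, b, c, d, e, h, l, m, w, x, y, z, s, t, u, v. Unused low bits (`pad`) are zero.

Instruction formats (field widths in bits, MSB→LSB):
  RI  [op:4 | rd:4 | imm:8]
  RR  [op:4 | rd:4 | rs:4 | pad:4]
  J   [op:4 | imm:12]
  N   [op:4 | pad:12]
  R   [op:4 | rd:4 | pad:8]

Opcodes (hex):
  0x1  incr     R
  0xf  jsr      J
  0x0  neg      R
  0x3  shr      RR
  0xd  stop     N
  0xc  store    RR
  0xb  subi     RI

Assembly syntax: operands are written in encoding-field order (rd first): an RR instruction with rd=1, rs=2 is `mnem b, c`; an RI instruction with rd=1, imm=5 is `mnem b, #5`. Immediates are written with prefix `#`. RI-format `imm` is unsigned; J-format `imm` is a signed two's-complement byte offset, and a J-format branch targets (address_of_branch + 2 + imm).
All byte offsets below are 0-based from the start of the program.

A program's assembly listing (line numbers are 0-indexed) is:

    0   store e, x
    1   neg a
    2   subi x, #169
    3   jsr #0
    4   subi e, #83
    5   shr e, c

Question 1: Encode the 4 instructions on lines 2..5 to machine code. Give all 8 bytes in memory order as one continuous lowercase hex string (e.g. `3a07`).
b9a9f000b4533420

L2: subi op=0xb:4|rd=9:4|imm=169:8 ⇒ 0xb9a9 ⇒ big b9 a9
L3: jsr op=0xf:4|imm=0:12 ⇒ 0xf000 ⇒ big f0 00
L4: subi op=0xb:4|rd=4:4|imm=83:8 ⇒ 0xb453 ⇒ big b4 53
L5: shr op=0x3:4|rd=4:4|rs=2:4|pad=0:4 ⇒ 0x3420 ⇒ big 34 20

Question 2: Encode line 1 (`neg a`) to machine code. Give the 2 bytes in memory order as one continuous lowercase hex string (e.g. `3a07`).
0000

1. neg fields op=0x0:4|rd=0:4|pad=0:8 → word 0000h → 00 00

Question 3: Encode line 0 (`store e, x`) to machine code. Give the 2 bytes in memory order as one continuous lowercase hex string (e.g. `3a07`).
0. store fields op=0xc:4|rd=4:4|rs=9:4|pad=0:4 → word c490h → c4 90

c490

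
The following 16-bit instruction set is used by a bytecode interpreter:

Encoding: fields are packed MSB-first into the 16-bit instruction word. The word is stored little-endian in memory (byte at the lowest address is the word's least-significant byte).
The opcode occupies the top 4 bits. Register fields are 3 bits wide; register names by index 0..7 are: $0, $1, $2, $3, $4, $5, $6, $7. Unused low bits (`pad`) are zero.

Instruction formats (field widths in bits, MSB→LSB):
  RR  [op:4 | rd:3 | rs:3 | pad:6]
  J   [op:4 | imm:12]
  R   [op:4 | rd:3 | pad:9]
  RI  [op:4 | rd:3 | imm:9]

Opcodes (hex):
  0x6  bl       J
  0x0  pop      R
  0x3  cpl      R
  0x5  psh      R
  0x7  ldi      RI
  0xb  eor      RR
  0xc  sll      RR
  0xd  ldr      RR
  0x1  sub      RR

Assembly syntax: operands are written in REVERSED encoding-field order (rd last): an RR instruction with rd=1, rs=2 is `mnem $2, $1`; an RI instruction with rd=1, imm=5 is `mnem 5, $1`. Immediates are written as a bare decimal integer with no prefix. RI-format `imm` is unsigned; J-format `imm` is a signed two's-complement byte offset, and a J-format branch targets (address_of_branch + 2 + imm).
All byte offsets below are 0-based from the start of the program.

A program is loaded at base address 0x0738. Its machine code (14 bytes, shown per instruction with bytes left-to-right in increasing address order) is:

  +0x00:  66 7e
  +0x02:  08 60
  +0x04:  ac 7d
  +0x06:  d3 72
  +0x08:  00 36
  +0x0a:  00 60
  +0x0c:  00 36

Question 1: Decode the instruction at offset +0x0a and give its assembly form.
bl 0

[0a] 00 60 → 0x6000
  opcode bits[15:12]=0x6: bl/J
  imm: (w>>0)&0xfff=0x0 → 0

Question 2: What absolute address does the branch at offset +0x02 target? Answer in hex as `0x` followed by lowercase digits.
0x0744

+0x02: 08 60 ⇒ word 0x6008 (little)
  top 4b → 0x6 → bl [J]
  imm: (w>>0)&0xfff=0x8 → 8
  target = base 0x0738 + off 0x02 + 2 + imm 8 = 0x0744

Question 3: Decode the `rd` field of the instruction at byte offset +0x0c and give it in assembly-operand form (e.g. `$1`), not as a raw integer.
off 0x0c: read 00 36 as little → 0x3600
  opcode bits[15:12]=0x3: cpl/R
  [11:9] rd=3 = $3

$3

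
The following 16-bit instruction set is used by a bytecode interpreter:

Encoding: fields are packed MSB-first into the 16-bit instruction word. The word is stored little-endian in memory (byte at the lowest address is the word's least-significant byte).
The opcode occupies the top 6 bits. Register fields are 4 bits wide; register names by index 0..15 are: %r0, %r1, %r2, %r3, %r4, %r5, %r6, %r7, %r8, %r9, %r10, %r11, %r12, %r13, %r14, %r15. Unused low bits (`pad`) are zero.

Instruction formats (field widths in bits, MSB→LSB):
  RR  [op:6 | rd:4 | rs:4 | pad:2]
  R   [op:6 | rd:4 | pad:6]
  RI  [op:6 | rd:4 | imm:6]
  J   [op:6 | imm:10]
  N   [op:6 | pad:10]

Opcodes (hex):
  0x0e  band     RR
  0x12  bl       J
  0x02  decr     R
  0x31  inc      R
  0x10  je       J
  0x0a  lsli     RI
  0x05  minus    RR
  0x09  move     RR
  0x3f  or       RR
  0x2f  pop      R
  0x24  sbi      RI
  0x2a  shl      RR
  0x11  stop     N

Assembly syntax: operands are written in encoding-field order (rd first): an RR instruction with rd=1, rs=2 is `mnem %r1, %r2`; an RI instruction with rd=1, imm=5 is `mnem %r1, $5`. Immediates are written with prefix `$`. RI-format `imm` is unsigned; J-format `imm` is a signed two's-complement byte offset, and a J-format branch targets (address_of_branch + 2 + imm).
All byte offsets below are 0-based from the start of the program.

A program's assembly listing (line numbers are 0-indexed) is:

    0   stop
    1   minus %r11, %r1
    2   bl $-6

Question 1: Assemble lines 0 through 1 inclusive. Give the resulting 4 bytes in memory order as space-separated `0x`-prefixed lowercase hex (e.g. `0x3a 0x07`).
0x00 0x44 0xc4 0x16

line 0 (stop): pack op=0x11:6|pad=0:10 = 0x4400; little→ 00 44
line 1 (minus): pack op=0x5:6|rd=11:4|rs=1:4|pad=0:2 = 0x16c4; little→ c4 16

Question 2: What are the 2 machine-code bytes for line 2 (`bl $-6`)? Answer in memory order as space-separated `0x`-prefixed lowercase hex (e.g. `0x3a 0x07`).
L2: bl op=0x12:6|imm=-6:10 ⇒ 0x4bfa ⇒ little fa 4b

0xfa 0x4b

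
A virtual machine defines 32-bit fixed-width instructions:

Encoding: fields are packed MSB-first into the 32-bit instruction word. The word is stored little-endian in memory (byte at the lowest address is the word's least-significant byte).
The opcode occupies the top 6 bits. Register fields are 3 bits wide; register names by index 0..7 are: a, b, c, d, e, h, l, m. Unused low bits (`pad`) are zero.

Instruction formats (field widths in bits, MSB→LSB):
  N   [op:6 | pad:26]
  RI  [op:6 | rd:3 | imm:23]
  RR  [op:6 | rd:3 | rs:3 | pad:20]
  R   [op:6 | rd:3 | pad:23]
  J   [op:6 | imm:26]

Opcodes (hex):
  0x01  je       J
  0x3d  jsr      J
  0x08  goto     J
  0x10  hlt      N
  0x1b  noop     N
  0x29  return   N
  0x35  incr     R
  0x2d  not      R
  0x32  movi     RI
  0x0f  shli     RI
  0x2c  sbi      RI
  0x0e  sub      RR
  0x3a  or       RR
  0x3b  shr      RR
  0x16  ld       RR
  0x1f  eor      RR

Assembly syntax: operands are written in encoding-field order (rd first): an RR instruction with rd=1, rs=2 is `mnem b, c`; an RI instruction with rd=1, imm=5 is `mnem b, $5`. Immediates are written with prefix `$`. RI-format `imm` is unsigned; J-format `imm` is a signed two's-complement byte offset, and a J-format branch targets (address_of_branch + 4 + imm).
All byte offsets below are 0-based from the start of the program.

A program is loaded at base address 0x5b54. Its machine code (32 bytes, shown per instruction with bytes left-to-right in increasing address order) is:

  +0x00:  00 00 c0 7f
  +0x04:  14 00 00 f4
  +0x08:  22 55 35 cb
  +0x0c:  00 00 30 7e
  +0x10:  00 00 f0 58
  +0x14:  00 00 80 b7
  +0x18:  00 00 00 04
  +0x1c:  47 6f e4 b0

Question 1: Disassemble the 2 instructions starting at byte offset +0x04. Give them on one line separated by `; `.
off 0x04: read 14 00 00 f4 as little → 0xf4000014
  opcode bits[31:26]=0x3d: jsr/J
  imm@[25:0]=0x14 ⇒ $20
off 0x08: read 22 55 35 cb as little → 0xcb355522
  opcode bits[31:26]=0x32: movi/RI
  rd@[25:23]=0x6 ⇒ l
  imm@[22:0]=0x355522 ⇒ $3495202

jsr $20; movi l, $3495202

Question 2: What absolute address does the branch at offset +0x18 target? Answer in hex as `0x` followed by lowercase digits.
@+18  little-endian(00 00 00 04) = 0x04000000
  opcode bits[31:26]=0x1: je/J
  imm@[25:0]=0x0 ⇒ $0
  target = base 0x5b54 + off 0x18 + 4 + imm 0 = 0x5b70

0x5b70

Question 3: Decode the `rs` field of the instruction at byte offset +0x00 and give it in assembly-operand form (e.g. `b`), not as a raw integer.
e

off 0x00: read 00 00 c0 7f as little → 0x7fc00000
  op=0x7fc00000>>26=0x1f ⇒ eor (RR)
  rd@[25:23]=0x7 ⇒ m
  rs@[22:20]=0x4 ⇒ e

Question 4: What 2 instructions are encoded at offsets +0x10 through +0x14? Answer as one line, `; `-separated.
ld b, m; not m

@+10  little-endian(00 00 f0 58) = 0x58f00000
  op=0x58f00000>>26=0x16 ⇒ ld (RR)
  rd@[25:23]=0x1 ⇒ b
  rs@[22:20]=0x7 ⇒ m
@+14  little-endian(00 00 80 b7) = 0xb7800000
  op=0xb7800000>>26=0x2d ⇒ not (R)
  rd@[25:23]=0x7 ⇒ m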